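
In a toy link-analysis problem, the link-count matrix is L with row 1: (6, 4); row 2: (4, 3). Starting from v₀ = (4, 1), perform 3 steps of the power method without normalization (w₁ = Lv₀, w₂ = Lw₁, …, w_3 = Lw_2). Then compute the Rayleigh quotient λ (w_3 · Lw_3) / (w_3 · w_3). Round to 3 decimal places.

λ ≈ 8.772

w1 = Lv₀ = (6·4 + 4·1; 4·4 + 3·1) = (28, 19)
w2 = Lw1 = (6·28 + 4·19; 4·28 + 3·19) = (244, 169)
w3 = Lw2 = (2140, 1483)
Lw3 = (18772, 13009)
w3·Lw3 = 2140·18772 + 1483·13009 = 59464427; w3·w3 = 2140·2140 + 1483·1483 = 6778889
λ ≈ 59464427/6778889 = 8.772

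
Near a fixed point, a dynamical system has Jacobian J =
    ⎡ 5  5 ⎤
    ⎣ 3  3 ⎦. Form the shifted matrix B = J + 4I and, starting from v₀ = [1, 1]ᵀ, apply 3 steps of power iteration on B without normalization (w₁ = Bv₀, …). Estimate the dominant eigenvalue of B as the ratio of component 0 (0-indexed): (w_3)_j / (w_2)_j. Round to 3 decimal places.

μ ≈ 12.182

B = J + 4I has rows (9, 5); (3, 7)
w1 = Bv₀ = (9·1 + 5·1; 3·1 + 7·1) = (14, 10)
w2 = Bw1 = (9·14 + 5·10; 3·14 + 7·10) = (176, 112)
w3 = Bw2 = (2144, 1312)
Ratio: 2144/176 = 12.182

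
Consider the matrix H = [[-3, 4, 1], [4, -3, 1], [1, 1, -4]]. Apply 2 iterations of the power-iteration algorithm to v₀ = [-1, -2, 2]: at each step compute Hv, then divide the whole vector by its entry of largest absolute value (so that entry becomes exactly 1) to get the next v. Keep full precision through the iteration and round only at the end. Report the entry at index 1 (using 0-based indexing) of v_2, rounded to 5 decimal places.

-0.77778

Hv0 = (-3.000000, 4.000000, -11.000000); divide by -11.000000 → v1 = (0.272727, -0.363636, 1.000000)
Hv1 = (-1.272727, 3.181818, -4.090909); divide by -4.090909 → v2 = (0.311111, -0.777778, 1.000000)
Requested entry of v2: -35/45 = -0.77778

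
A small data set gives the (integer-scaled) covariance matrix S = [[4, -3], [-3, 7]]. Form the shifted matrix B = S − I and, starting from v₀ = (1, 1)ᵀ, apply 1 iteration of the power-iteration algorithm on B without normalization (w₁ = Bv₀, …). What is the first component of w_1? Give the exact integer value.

0

B = S − I has rows (3, -3); (-3, 6)
w1 = Bv₀ = (3·1 + (-3)·1; (-3)·1 + 6·1) = (0, 3)
Requested component of w1: 0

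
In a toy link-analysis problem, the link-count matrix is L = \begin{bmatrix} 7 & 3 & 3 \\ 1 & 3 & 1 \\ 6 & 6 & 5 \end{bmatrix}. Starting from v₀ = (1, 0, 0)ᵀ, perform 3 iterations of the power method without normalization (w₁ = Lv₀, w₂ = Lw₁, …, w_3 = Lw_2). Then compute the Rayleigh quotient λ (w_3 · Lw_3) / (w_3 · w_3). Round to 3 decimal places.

w1 = Lv₀ = (7·1 + 3·0 + 3·0; 1·1 + 3·0 + 1·0; 6·1 + 6·0 + 5·0) = (7, 1, 6)
w2 = Lw1 = (7·7 + 3·1 + 3·6; 1·7 + 3·1 + 1·6; 6·7 + 6·1 + 5·6) = (70, 16, 78)
w3 = Lw2 = (772, 196, 906)
Lw3 = (8710, 2266, 10338)
w3·Lw3 = 772·8710 + 196·2266 + 906·10338 = 16534484; w3·w3 = 772·772 + 196·196 + 906·906 = 1455236
λ ≈ 16534484/1455236 = 11.362

λ ≈ 11.362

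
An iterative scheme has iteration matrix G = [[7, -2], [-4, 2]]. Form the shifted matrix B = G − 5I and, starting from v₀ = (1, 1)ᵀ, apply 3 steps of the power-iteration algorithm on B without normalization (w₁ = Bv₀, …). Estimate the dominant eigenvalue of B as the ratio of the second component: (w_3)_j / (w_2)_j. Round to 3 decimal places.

B = G − 5I has rows (2, -2); (-4, -3)
w1 = Bv₀ = (0, -7)
w2 = Bw1 = (14, 21)
w3 = Bw2 = (-14, -119)
Ratio: -119/21 = -5.667

-5.667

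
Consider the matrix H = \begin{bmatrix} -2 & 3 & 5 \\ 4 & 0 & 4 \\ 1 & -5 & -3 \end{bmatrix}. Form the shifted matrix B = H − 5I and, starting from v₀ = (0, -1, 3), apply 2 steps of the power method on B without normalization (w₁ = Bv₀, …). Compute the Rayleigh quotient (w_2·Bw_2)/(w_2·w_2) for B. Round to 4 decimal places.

B = H − 5I has rows (-7, 3, 5); (4, -5, 4); (1, -5, -8)
w1 = Bv₀ = (12, 17, -19)
w2 = Bw1 = (-128, -113, 79)
Bw2 = (952, 369, -195)
w2·Bw2 = -178958; w2·w2 = 35394; μ ≈ -178958/35394 = -5.0562

μ ≈ -5.0562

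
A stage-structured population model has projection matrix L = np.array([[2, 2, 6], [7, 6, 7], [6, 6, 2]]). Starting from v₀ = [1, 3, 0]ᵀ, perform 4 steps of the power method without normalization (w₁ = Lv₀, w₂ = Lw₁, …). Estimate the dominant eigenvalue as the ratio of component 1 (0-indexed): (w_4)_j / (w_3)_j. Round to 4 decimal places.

14.5504

w1 = Lv₀ = (2·1 + 2·3 + 6·0; 7·1 + 6·3 + 7·0; 6·1 + 6·3 + 2·0) = (8, 25, 24)
w2 = Lw1 = (2·8 + 2·25 + 6·24; 7·8 + 6·25 + 7·24; 6·8 + 6·25 + 2·24) = (210, 374, 246)
w3 = Lw2 = (2644, 5436, 3996)
w4 = Lw3 = (40136, 79096, 56472)
Ratio at component: 79096 / 5436 = 14.5504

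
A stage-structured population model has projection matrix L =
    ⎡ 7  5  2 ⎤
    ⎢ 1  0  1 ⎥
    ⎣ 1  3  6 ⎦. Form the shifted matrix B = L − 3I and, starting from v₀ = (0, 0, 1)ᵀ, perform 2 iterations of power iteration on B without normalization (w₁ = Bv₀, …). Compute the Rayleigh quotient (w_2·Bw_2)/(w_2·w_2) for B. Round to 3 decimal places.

B = L − 3I has rows (4, 5, 2); (1, -3, 1); (1, 3, 3)
w1 = Bv₀ = (2, 1, 3)
w2 = Bw1 = (19, 2, 14)
Bw2 = (114, 27, 67)
w2·Bw2 = 3158; w2·w2 = 561; μ ≈ 3158/561 = 5.629

μ ≈ 5.629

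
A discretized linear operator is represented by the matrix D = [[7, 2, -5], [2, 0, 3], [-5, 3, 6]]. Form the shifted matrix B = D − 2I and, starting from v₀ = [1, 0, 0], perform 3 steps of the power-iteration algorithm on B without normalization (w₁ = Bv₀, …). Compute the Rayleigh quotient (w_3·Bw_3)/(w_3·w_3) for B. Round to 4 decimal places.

μ ≈ 9.4699

B = D − 2I has rows (5, 2, -5); (2, -2, 3); (-5, 3, 4)
w1 = Bv₀ = (5·1 + 2·0 + (-5)·0; 2·1 + (-2)·0 + 3·0; (-5)·1 + 3·0 + 4·0) = (5, 2, -5)
w2 = Bw1 = (5·5 + 2·2 + (-5)·(-5); 2·5 + (-2)·2 + 3·(-5); (-5)·5 + 3·2 + 4·(-5)) = (54, -9, -39)
w3 = Bw2 = (447, 9, -453)
Bw3 = (4518, -483, -4020)
w3·Bw3 = 3836259; w3·w3 = 405099; μ ≈ 3836259/405099 = 9.4699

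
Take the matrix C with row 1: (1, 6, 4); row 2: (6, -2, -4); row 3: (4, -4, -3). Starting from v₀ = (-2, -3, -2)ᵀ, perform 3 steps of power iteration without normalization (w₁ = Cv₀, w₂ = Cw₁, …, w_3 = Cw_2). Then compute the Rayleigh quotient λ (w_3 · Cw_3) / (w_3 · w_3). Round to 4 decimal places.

w1 = Cv₀ = (1·(-2) + 6·(-3) + 4·(-2); 6·(-2) + (-2)·(-3) + (-4)·(-2); 4·(-2) + (-4)·(-3) + (-3)·(-2)) = (-28, 2, 10)
w2 = Cw1 = (1·(-28) + 6·2 + 4·10; 6·(-28) + (-2)·2 + (-4)·10; 4·(-28) + (-4)·2 + (-3)·10) = (24, -212, -150)
w3 = Cw2 = (-1848, 1168, 1394)
Cw3 = (10736, -19000, -16246)
w3·Cw3 = (-1848)·10736 + 1168·(-19000) + 1394·(-16246) = -64679052; w3·w3 = (-1848)·(-1848) + 1168·1168 + 1394·1394 = 6722564
λ ≈ -64679052/6722564 = -9.6212

-9.6212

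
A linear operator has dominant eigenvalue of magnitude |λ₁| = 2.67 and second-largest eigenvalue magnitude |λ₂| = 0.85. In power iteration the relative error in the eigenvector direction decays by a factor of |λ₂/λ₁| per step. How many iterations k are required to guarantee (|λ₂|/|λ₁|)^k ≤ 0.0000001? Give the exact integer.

15

|λ₂/λ₁| = 0.85/2.67 = 0.31835
Need k ≥ ln(0.0000001) / ln(0.31835) = -16.1181 / -1.1446 ≈ 14.082
Smallest integer k satisfying the bound: 15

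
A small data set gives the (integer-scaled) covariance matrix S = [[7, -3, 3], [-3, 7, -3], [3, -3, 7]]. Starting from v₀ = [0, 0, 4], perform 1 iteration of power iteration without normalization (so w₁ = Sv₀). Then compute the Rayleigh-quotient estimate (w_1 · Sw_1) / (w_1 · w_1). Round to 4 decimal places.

λ ≈ 11.5672

w1 = Sv₀ = (7·0 + (-3)·0 + 3·4; (-3)·0 + 7·0 + (-3)·4; 3·0 + (-3)·0 + 7·4) = (12, -12, 28)
Sw1 = (204, -204, 268)
w1·Sw1 = 12·204 + (-12)·(-204) + 28·268 = 12400; w1·w1 = 12·12 + (-12)·(-12) + 28·28 = 1072
λ ≈ 12400/1072 = 11.5672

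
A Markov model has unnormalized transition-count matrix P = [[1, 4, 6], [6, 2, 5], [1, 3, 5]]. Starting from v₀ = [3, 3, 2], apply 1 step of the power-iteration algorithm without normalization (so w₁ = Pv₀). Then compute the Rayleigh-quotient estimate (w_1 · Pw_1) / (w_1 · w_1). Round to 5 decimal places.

w1 = Pv₀ = (27, 34, 22)
Pw1 = (295, 340, 239)
w1·Pw1 = 27·295 + 34·340 + 22·239 = 24783; w1·w1 = 27·27 + 34·34 + 22·22 = 2369
λ ≈ 24783/2369 = 10.46138

λ ≈ 10.46138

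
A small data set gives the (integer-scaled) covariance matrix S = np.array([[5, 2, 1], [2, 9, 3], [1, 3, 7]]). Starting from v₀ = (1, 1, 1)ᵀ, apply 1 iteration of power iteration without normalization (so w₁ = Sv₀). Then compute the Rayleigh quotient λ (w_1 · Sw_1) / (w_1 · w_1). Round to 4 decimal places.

λ ≈ 11.7559

w1 = Sv₀ = (5·1 + 2·1 + 1·1; 2·1 + 9·1 + 3·1; 1·1 + 3·1 + 7·1) = (8, 14, 11)
Sw1 = (79, 175, 127)
w1·Sw1 = 8·79 + 14·175 + 11·127 = 4479; w1·w1 = 8·8 + 14·14 + 11·11 = 381
λ ≈ 4479/381 = 11.7559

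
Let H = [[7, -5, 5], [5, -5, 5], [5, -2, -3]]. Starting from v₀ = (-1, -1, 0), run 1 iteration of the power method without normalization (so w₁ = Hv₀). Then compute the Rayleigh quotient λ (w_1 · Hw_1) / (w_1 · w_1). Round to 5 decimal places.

w1 = Hv₀ = (-2, 0, -3)
Hw1 = (-29, -25, -1)
w1·Hw1 = (-2)·(-29) + 0·(-25) + (-3)·(-1) = 61; w1·w1 = (-2)·(-2) + 0·0 + (-3)·(-3) = 13
λ ≈ 61/13 = 4.69231

λ ≈ 4.69231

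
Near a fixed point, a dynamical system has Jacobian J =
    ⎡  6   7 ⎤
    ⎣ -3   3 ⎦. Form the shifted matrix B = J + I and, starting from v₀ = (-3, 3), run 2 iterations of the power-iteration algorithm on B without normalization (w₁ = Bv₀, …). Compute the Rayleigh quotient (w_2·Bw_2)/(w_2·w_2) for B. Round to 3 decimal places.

μ ≈ 7.985

B = J + I has rows (7, 7); (-3, 4)
w1 = Bv₀ = (0, 21)
w2 = Bw1 = (147, 84)
Bw2 = (1617, -105)
w2·Bw2 = 228879; w2·w2 = 28665; μ ≈ 228879/28665 = 7.985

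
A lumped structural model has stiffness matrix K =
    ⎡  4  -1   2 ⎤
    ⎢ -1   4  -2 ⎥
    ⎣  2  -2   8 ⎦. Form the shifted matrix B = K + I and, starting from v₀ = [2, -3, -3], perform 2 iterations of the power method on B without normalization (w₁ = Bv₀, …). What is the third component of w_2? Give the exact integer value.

B = K + I has rows (5, -1, 2); (-1, 5, -2); (2, -2, 9)
w1 = Bv₀ = (5·2 + (-1)·(-3) + 2·(-3); (-1)·2 + 5·(-3) + (-2)·(-3); 2·2 + (-2)·(-3) + 9·(-3)) = (7, -11, -17)
w2 = Bw1 = (5·7 + (-1)·(-11) + 2·(-17); (-1)·7 + 5·(-11) + (-2)·(-17); 2·7 + (-2)·(-11) + 9·(-17)) = (12, -28, -117)
Requested component of w2: -117

-117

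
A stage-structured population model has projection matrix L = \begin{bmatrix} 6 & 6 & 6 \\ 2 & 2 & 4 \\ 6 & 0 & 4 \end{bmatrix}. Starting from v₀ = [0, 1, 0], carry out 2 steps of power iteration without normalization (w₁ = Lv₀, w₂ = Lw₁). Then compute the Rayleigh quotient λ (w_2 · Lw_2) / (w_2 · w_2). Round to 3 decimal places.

w1 = Lv₀ = (6, 2, 0)
w2 = Lw1 = (48, 16, 36)
Lw2 = (600, 272, 432)
w2·Lw2 = 48·600 + 16·272 + 36·432 = 48704; w2·w2 = 48·48 + 16·16 + 36·36 = 3856
λ ≈ 48704/3856 = 12.631

λ ≈ 12.631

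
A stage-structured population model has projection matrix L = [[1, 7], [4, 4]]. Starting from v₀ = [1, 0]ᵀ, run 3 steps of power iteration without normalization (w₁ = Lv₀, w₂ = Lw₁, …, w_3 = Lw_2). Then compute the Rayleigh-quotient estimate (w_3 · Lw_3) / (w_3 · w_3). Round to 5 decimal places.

w1 = Lv₀ = (1, 4)
w2 = Lw1 = (29, 20)
w3 = Lw2 = (169, 196)
Lw3 = (1541, 1460)
w3·Lw3 = 169·1541 + 196·1460 = 546589; w3·w3 = 169·169 + 196·196 = 66977
λ ≈ 546589/66977 = 8.16085

λ ≈ 8.16085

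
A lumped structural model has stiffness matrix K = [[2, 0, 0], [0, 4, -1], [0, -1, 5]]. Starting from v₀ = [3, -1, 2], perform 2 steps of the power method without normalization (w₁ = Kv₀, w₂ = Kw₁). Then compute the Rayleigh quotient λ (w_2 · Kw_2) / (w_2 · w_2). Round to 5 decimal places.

w1 = Kv₀ = (2·3 + 0·(-1) + 0·2; 0·3 + 4·(-1) + (-1)·2; 0·3 + (-1)·(-1) + 5·2) = (6, -6, 11)
w2 = Kw1 = (2·6 + 0·(-6) + 0·11; 0·6 + 4·(-6) + (-1)·11; 0·6 + (-1)·(-6) + 5·11) = (12, -35, 61)
Kw2 = (24, -201, 340)
w2·Kw2 = 12·24 + (-35)·(-201) + 61·340 = 28063; w2·w2 = 12·12 + (-35)·(-35) + 61·61 = 5090
λ ≈ 28063/5090 = 5.51336

5.51336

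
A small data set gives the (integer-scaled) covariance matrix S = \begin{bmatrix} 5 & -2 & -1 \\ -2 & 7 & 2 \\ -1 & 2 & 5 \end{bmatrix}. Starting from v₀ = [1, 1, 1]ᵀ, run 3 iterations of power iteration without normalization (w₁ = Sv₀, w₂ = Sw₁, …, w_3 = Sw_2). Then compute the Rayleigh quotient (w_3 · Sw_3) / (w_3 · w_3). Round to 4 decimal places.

9.2509

w1 = Sv₀ = (2, 7, 6)
w2 = Sw1 = (-10, 57, 42)
w3 = Sw2 = (-206, 503, 334)
Sw3 = (-2370, 4601, 2882)
w3·Sw3 = (-206)·(-2370) + 503·4601 + 334·2882 = 3765111; w3·w3 = (-206)·(-206) + 503·503 + 334·334 = 407001
λ ≈ 3765111/407001 = 9.2509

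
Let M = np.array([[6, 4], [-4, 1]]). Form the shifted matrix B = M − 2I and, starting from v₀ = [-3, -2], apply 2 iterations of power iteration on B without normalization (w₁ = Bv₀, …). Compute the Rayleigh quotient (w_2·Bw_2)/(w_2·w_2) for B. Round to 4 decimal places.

B = M − 2I has rows (4, 4); (-4, -1)
w1 = Bv₀ = (-20, 14)
w2 = Bw1 = (-24, 66)
Bw2 = (168, 30)
w2·Bw2 = -2052; w2·w2 = 4932; μ ≈ -2052/4932 = -0.4161

μ ≈ -0.4161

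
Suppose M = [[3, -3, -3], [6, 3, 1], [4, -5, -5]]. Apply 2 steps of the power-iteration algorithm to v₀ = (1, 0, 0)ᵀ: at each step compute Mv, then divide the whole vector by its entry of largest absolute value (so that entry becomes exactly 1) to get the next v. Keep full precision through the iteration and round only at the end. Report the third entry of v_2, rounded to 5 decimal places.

-0.95000

Mv0 = (3.000000, 6.000000, 4.000000); divide by 6.000000 → v1 = (0.500000, 1.000000, 0.666667)
Mv1 = (-3.500000, 6.666667, -6.333333); divide by 6.666667 → v2 = (-0.525000, 1.000000, -0.950000)
Requested entry of v2: -38/40 = -0.95000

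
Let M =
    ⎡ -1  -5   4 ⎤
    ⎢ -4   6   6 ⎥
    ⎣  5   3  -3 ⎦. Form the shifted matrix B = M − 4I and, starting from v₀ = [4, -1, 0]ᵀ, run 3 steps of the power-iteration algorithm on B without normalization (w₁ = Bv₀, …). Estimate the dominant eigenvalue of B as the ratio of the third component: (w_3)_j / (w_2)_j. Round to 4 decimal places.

-13.2218

B = M − 4I has rows (-5, -5, 4); (-4, 2, 6); (5, 3, -7)
w1 = Bv₀ = (-15, -18, 17)
w2 = Bw1 = (233, 126, -248)
w3 = Bw2 = (-2787, -2168, 3279)
Ratio: 3279/-248 = -13.2218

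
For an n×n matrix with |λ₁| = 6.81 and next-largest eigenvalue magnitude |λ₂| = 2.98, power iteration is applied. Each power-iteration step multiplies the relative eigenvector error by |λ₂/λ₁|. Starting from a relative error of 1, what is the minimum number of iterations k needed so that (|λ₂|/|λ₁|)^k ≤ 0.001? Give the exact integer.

|λ₂/λ₁| = 2.98/6.81 = 0.43759
Need k ≥ ln(0.001) / ln(0.43759) = -6.9078 / -0.8265 ≈ 8.358
Smallest integer k satisfying the bound: 9

9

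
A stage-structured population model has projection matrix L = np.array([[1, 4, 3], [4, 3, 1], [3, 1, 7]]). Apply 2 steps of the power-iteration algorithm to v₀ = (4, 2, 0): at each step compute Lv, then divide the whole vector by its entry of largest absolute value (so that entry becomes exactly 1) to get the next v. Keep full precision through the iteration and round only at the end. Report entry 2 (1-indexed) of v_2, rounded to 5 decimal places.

0.82051

Lv0 = (12.000000, 22.000000, 14.000000); divide by 22.000000 → v1 = (0.545455, 1.000000, 0.636364)
Lv1 = (6.454545, 5.818182, 7.090909); divide by 7.090909 → v2 = (0.910256, 0.820513, 1.000000)
Requested entry of v2: 128/156 = 0.82051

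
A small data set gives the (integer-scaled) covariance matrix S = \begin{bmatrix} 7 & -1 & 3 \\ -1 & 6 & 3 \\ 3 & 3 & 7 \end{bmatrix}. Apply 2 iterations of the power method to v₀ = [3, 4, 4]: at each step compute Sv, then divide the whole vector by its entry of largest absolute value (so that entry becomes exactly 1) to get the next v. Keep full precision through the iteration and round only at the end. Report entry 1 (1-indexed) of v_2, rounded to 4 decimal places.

0.5992

Sv0 = (29.00000, 33.00000, 49.00000); divide by 49.00000 → v1 = (0.59184, 0.67347, 1.00000)
Sv1 = (6.46939, 6.44898, 10.79592); divide by 10.79592 → v2 = (0.59924, 0.59735, 1.00000)
Requested entry of v2: 317/529 = 0.5992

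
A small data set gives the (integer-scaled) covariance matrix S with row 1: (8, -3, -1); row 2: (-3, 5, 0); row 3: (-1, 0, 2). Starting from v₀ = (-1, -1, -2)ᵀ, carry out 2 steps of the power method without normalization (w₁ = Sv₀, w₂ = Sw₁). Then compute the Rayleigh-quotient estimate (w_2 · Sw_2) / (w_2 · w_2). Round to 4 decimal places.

w1 = Sv₀ = (8·(-1) + (-3)·(-1) + (-1)·(-2); (-3)·(-1) + 5·(-1) + 0·(-2); (-1)·(-1) + 0·(-1) + 2·(-2)) = (-3, -2, -3)
w2 = Sw1 = (8·(-3) + (-3)·(-2) + (-1)·(-3); (-3)·(-3) + 5·(-2) + 0·(-3); (-1)·(-3) + 0·(-2) + 2·(-3)) = (-15, -1, -3)
Sw2 = (-114, 40, 9)
w2·Sw2 = (-15)·(-114) + (-1)·40 + (-3)·9 = 1643; w2·w2 = (-15)·(-15) + (-1)·(-1) + (-3)·(-3) = 235
λ ≈ 1643/235 = 6.9915

6.9915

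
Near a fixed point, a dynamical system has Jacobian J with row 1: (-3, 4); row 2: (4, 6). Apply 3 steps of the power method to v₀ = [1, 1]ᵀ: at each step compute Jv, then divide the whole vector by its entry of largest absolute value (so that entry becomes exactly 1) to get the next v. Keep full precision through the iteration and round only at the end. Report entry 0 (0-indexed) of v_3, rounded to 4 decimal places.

0.2726

Jv0 = (1.00000, 10.00000); divide by 10.00000 → v1 = (0.10000, 1.00000)
Jv1 = (3.70000, 6.40000); divide by 6.40000 → v2 = (0.57813, 1.00000)
Jv2 = (2.26563, 8.31250); divide by 8.31250 → v3 = (0.27256, 1.00000)
Requested entry of v3: 145/532 = 0.2726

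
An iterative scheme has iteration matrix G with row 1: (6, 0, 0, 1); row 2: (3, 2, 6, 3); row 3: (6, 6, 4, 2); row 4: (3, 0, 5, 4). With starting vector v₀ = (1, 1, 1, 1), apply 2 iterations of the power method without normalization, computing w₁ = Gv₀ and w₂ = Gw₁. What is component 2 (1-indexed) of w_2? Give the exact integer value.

w1 = Gv₀ = (6·1 + 0·1 + 0·1 + 1·1; 3·1 + 2·1 + 6·1 + 3·1; 6·1 + 6·1 + 4·1 + 2·1; 3·1 + 0·1 + 5·1 + 4·1) = (7, 14, 18, 12)
w2 = Gw1 = (6·7 + 0·14 + 0·18 + 1·12; 3·7 + 2·14 + 6·18 + 3·12; 6·7 + 6·14 + 4·18 + 2·12; 3·7 + 0·14 + 5·18 + 4·12) = (54, 193, 222, 159)
The requested component of w2 is 193.

193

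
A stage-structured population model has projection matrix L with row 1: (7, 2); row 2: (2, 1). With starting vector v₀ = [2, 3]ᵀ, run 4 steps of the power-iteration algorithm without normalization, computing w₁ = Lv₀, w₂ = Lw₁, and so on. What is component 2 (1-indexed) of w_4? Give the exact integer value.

w1 = Lv₀ = (20, 7)
w2 = Lw1 = (154, 47)
w3 = Lw2 = (1172, 355)
w4 = Lw3 = (8914, 2699)
The requested component of w4 is 2699.

2699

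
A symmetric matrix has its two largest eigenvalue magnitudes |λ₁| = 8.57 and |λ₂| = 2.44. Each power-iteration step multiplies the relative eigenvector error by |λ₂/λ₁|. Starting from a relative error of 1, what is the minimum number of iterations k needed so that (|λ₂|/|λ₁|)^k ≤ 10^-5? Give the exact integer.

10

|λ₂/λ₁| = 2.44/8.57 = 0.28471
Need k ≥ ln(10^-5) / ln(0.28471) = -11.5129 / -1.2563 ≈ 9.164
Smallest integer k satisfying the bound: 10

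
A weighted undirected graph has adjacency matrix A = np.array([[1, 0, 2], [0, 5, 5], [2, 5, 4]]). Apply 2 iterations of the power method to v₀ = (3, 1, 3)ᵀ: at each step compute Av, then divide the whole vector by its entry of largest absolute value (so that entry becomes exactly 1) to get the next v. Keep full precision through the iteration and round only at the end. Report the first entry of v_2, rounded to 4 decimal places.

Av0 = (9.00000, 20.00000, 23.00000); divide by 23.00000 → v1 = (0.39130, 0.86957, 1.00000)
Av1 = (2.39130, 9.34783, 9.13043); divide by 9.34783 → v2 = (0.25581, 1.00000, 0.97674)
Requested entry of v2: 55/215 = 0.2558

0.2558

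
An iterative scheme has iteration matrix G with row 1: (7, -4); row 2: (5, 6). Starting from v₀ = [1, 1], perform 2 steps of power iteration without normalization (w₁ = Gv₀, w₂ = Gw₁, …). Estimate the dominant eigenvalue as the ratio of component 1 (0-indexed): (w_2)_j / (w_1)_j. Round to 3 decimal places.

λ ≈ 7.364

w1 = Gv₀ = (7·1 + (-4)·1; 5·1 + 6·1) = (3, 11)
w2 = Gw1 = (7·3 + (-4)·11; 5·3 + 6·11) = (-23, 81)
Ratio at component: 81 / 11 = 7.364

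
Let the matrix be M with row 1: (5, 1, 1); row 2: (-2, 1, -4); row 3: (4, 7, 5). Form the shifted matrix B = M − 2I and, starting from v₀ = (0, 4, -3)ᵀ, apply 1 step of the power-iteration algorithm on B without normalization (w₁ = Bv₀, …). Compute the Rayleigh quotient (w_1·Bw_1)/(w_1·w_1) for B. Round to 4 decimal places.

μ ≈ 3.6737

B = M − 2I has rows (3, 1, 1); (-2, -1, -4); (4, 7, 3)
w1 = Bv₀ = (3·0 + 1·4 + 1·(-3); (-2)·0 + (-1)·4 + (-4)·(-3); 4·0 + 7·4 + 3·(-3)) = (1, 8, 19)
Bw1 = (30, -86, 117)
w1·Bw1 = 1565; w1·w1 = 426; μ ≈ 1565/426 = 3.6737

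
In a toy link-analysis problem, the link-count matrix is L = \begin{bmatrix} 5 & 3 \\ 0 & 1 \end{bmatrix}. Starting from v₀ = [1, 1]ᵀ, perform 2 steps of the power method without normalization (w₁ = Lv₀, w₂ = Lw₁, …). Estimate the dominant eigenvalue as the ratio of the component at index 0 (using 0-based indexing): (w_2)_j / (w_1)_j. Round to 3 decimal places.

w1 = Lv₀ = (8, 1)
w2 = Lw1 = (43, 1)
Ratio at component: 43 / 8 = 5.375

λ ≈ 5.375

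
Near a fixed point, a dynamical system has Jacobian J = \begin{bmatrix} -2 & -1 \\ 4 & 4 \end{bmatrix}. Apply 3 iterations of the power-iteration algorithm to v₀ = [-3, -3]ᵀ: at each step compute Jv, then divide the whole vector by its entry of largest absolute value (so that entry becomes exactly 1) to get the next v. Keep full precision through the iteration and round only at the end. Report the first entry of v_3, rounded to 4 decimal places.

Jv0 = (9.00000, -24.00000); divide by -24.00000 → v1 = (-0.37500, 1.00000)
Jv1 = (-0.25000, 2.50000); divide by 2.50000 → v2 = (-0.10000, 1.00000)
Jv2 = (-0.80000, 3.60000); divide by 3.60000 → v3 = (-0.22222, 1.00000)
Requested entry of v3: 48/-216 = -0.2222

-0.2222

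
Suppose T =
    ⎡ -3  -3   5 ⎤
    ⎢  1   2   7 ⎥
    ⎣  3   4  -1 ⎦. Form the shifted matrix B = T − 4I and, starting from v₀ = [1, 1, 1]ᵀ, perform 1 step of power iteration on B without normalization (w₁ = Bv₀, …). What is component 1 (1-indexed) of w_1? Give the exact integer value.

-5

B = T − 4I has rows (-7, -3, 5); (1, -2, 7); (3, 4, -5)
w1 = Bv₀ = ((-7)·1 + (-3)·1 + 5·1; 1·1 + (-2)·1 + 7·1; 3·1 + 4·1 + (-5)·1) = (-5, 6, 2)
Requested component of w1: -5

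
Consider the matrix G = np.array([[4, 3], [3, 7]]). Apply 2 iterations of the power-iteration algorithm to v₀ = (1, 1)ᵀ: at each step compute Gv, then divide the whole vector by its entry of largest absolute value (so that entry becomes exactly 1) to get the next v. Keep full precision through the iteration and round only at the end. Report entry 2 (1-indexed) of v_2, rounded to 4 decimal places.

1.0000

Gv0 = (7.00000, 10.00000); divide by 10.00000 → v1 = (0.70000, 1.00000)
Gv1 = (5.80000, 9.10000); divide by 9.10000 → v2 = (0.63736, 1.00000)
Requested entry of v2: 91/91 = 1.0000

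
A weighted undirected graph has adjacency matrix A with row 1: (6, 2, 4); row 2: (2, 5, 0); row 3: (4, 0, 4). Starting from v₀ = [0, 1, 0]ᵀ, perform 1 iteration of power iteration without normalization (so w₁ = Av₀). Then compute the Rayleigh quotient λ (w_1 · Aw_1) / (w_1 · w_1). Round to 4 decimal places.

w1 = Av₀ = (6·0 + 2·1 + 4·0; 2·0 + 5·1 + 0·0; 4·0 + 0·1 + 4·0) = (2, 5, 0)
Aw1 = (22, 29, 8)
w1·Aw1 = 2·22 + 5·29 + 0·8 = 189; w1·w1 = 2·2 + 5·5 + 0·0 = 29
λ ≈ 189/29 = 6.5172

6.5172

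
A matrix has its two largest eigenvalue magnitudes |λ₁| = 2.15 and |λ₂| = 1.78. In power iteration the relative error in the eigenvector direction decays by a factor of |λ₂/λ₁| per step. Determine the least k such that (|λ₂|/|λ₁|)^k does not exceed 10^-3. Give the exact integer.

|λ₂/λ₁| = 1.78/2.15 = 0.82791
Need k ≥ ln(10^-3) / ln(0.82791) = -6.9078 / -0.1889 ≈ 36.577
Smallest integer k satisfying the bound: 37

37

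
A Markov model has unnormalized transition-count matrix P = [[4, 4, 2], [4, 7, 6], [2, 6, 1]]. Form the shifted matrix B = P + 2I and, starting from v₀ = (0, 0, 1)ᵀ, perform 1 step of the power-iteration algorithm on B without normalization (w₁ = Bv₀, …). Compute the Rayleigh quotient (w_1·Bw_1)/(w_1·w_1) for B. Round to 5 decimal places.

14.51020

B = P + 2I has rows (6, 4, 2); (4, 9, 6); (2, 6, 3)
w1 = Bv₀ = (6·0 + 4·0 + 2·1; 4·0 + 9·0 + 6·1; 2·0 + 6·0 + 3·1) = (2, 6, 3)
Bw1 = (42, 80, 49)
w1·Bw1 = 711; w1·w1 = 49; μ ≈ 711/49 = 14.51020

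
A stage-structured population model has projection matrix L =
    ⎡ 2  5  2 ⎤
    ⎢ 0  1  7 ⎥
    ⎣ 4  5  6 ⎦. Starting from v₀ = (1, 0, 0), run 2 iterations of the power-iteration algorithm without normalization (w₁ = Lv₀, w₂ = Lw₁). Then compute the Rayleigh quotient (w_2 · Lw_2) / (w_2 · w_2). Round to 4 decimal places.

11.2459

w1 = Lv₀ = (2, 0, 4)
w2 = Lw1 = (12, 28, 32)
Lw2 = (228, 252, 380)
w2·Lw2 = 12·228 + 28·252 + 32·380 = 21952; w2·w2 = 12·12 + 28·28 + 32·32 = 1952
λ ≈ 21952/1952 = 11.2459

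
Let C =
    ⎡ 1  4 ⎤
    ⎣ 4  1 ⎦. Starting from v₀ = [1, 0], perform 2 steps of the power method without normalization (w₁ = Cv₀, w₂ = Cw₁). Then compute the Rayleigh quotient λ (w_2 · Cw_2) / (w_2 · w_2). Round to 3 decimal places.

λ ≈ 4.082

w1 = Cv₀ = (1·1 + 4·0; 4·1 + 1·0) = (1, 4)
w2 = Cw1 = (1·1 + 4·4; 4·1 + 1·4) = (17, 8)
Cw2 = (49, 76)
w2·Cw2 = 17·49 + 8·76 = 1441; w2·w2 = 17·17 + 8·8 = 353
λ ≈ 1441/353 = 4.082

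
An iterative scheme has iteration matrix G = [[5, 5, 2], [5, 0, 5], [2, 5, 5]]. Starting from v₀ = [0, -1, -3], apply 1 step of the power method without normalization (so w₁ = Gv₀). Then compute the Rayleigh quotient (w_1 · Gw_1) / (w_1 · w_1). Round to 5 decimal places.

w1 = Gv₀ = (5·0 + 5·(-1) + 2·(-3); 5·0 + 0·(-1) + 5·(-3); 2·0 + 5·(-1) + 5·(-3)) = (-11, -15, -20)
Gw1 = (-170, -155, -197)
w1·Gw1 = (-11)·(-170) + (-15)·(-155) + (-20)·(-197) = 8135; w1·w1 = (-11)·(-11) + (-15)·(-15) + (-20)·(-20) = 746
λ ≈ 8135/746 = 10.90483

10.90483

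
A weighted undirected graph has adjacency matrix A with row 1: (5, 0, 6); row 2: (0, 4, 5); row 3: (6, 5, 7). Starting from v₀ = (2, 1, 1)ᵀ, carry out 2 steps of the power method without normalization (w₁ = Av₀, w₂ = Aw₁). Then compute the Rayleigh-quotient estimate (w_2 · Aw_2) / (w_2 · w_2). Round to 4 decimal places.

λ ≈ 13.7019

w1 = Av₀ = (16, 9, 24)
w2 = Aw1 = (224, 156, 309)
Aw2 = (2974, 2169, 4287)
w2·Aw2 = 224·2974 + 156·2169 + 309·4287 = 2329223; w2·w2 = 224·224 + 156·156 + 309·309 = 169993
λ ≈ 2329223/169993 = 13.7019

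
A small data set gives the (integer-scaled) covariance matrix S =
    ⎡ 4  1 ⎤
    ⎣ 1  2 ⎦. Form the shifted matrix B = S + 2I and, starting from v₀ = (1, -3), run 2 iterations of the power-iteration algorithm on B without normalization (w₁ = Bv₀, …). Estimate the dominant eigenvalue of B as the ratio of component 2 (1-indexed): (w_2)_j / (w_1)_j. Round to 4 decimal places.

B = S + 2I has rows (6, 1); (1, 4)
w1 = Bv₀ = (6·1 + 1·(-3); 1·1 + 4·(-3)) = (3, -11)
w2 = Bw1 = (6·3 + 1·(-11); 1·3 + 4·(-11)) = (7, -41)
Ratio: -41/-11 = 3.7273

3.7273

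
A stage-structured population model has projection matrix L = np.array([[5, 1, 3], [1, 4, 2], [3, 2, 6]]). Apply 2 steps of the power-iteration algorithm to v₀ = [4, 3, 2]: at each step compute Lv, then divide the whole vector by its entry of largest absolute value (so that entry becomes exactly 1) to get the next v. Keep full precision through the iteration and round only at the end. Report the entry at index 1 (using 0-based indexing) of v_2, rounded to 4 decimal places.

Lv0 = (29.00000, 20.00000, 30.00000); divide by 30.00000 → v1 = (0.96667, 0.66667, 1.00000)
Lv1 = (8.50000, 5.63333, 10.23333); divide by 10.23333 → v2 = (0.83062, 0.55049, 1.00000)
Requested entry of v2: 169/307 = 0.5505

0.5505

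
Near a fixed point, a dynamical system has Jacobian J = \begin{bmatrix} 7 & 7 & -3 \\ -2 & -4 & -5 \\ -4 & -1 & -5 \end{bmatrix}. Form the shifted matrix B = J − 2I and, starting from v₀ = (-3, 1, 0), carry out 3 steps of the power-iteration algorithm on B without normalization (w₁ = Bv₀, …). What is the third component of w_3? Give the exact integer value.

646

B = J − 2I has rows (5, 7, -3); (-2, -6, -5); (-4, -1, -7)
w1 = Bv₀ = (-8, 0, 11)
w2 = Bw1 = (-73, -39, -45)
w3 = Bw2 = (-503, 605, 646)
Requested component of w3: 646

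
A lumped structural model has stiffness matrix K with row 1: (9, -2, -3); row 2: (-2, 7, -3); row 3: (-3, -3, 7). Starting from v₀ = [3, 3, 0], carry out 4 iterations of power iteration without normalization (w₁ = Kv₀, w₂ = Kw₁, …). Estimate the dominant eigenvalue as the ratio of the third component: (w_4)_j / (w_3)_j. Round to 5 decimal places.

w1 = Kv₀ = (9·3 + (-2)·3 + (-3)·0; (-2)·3 + 7·3 + (-3)·0; (-3)·3 + (-3)·3 + 7·0) = (21, 15, -18)
w2 = Kw1 = (9·21 + (-2)·15 + (-3)·(-18); (-2)·21 + 7·15 + (-3)·(-18); (-3)·21 + (-3)·15 + 7·(-18)) = (213, 117, -234)
w3 = Kw2 = (2385, 1095, -2628)
w4 = Kw3 = (27159, 10779, -28836)
Ratio at component: -28836 / -2628 = 10.97260

λ ≈ 10.97260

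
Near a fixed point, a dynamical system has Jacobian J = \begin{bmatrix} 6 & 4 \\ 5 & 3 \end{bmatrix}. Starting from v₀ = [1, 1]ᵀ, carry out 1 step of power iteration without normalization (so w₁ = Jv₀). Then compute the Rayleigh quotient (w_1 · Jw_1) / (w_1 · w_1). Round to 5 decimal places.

w1 = Jv₀ = (6·1 + 4·1; 5·1 + 3·1) = (10, 8)
Jw1 = (92, 74)
w1·Jw1 = 10·92 + 8·74 = 1512; w1·w1 = 10·10 + 8·8 = 164
λ ≈ 1512/164 = 9.21951

λ ≈ 9.21951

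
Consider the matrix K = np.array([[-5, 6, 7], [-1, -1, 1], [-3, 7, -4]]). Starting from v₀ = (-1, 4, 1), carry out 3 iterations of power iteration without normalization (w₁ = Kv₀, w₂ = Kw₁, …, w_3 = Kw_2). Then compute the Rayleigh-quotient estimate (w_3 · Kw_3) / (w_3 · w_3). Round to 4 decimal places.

-6.2969

w1 = Kv₀ = (36, -2, 27)
w2 = Kw1 = (-3, -7, -230)
w3 = Kw2 = (-1637, -220, 880)
Kw3 = (13025, 2737, -149)
w3·Kw3 = (-1637)·13025 + (-220)·2737 + 880·(-149) = -22055185; w3·w3 = (-1637)·(-1637) + (-220)·(-220) + 880·880 = 3502569
λ ≈ -22055185/3502569 = -6.2969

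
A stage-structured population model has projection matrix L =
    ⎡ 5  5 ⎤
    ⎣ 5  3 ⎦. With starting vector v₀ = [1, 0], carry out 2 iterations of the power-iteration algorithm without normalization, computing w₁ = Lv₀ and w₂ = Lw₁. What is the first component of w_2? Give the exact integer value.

50

w1 = Lv₀ = (5·1 + 5·0; 5·1 + 3·0) = (5, 5)
w2 = Lw1 = (5·5 + 5·5; 5·5 + 3·5) = (50, 40)
The requested component of w2 is 50.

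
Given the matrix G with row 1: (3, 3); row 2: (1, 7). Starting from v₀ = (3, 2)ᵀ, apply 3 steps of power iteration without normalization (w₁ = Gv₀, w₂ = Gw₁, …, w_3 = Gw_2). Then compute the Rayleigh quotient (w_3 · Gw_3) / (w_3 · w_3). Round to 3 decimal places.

w1 = Gv₀ = (15, 17)
w2 = Gw1 = (96, 134)
w3 = Gw2 = (690, 1034)
Gw3 = (5172, 7928)
w3·Gw3 = 690·5172 + 1034·7928 = 11766232; w3·w3 = 690·690 + 1034·1034 = 1545256
λ ≈ 11766232/1545256 = 7.614

7.614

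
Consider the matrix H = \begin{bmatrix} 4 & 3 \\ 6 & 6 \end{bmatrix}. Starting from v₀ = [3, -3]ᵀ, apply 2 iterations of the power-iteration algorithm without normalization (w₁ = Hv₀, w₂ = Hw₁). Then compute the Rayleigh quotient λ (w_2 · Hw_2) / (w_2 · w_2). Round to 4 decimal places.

w1 = Hv₀ = (3, 0)
w2 = Hw1 = (12, 18)
Hw2 = (102, 180)
w2·Hw2 = 12·102 + 18·180 = 4464; w2·w2 = 12·12 + 18·18 = 468
λ ≈ 4464/468 = 9.5385

9.5385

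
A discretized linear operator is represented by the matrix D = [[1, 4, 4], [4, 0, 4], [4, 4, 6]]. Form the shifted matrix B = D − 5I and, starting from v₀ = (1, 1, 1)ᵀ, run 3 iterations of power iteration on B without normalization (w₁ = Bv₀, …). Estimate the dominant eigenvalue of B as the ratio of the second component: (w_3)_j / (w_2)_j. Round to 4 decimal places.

μ ≈ 2.4595

B = D − 5I has rows (-4, 4, 4); (4, -5, 4); (4, 4, 1)
w1 = Bv₀ = ((-4)·1 + 4·1 + 4·1; 4·1 + (-5)·1 + 4·1; 4·1 + 4·1 + 1·1) = (4, 3, 9)
w2 = Bw1 = ((-4)·4 + 4·3 + 4·9; 4·4 + (-5)·3 + 4·9; 4·4 + 4·3 + 1·9) = (32, 37, 37)
w3 = Bw2 = (168, 91, 313)
Ratio: 91/37 = 2.4595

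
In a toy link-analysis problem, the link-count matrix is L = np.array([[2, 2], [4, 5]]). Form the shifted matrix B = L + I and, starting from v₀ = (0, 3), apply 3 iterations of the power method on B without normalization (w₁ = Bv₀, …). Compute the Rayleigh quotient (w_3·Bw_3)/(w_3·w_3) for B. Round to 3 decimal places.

B = L + I has rows (3, 2); (4, 6)
w1 = Bv₀ = (3·0 + 2·3; 4·0 + 6·3) = (6, 18)
w2 = Bw1 = (3·6 + 2·18; 4·6 + 6·18) = (54, 132)
w3 = Bw2 = (426, 1008)
Bw3 = (3294, 7752)
w3·Bw3 = 9217260; w3·w3 = 1197540; μ ≈ 9217260/1197540 = 7.697

μ ≈ 7.697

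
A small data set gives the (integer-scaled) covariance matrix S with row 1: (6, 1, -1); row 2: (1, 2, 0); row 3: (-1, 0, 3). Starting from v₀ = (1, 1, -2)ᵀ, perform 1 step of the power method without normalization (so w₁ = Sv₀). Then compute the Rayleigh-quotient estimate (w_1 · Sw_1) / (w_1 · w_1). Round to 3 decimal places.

5.978

w1 = Sv₀ = (9, 3, -7)
Sw1 = (64, 15, -30)
w1·Sw1 = 9·64 + 3·15 + (-7)·(-30) = 831; w1·w1 = 9·9 + 3·3 + (-7)·(-7) = 139
λ ≈ 831/139 = 5.978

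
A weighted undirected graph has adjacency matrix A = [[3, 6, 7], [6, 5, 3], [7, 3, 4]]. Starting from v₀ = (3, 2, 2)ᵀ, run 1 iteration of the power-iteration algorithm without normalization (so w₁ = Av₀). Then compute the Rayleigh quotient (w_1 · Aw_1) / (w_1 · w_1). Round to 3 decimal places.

14.677

w1 = Av₀ = (3·3 + 6·2 + 7·2; 6·3 + 5·2 + 3·2; 7·3 + 3·2 + 4·2) = (35, 34, 35)
Aw1 = (554, 485, 487)
w1·Aw1 = 35·554 + 34·485 + 35·487 = 52925; w1·w1 = 35·35 + 34·34 + 35·35 = 3606
λ ≈ 52925/3606 = 14.677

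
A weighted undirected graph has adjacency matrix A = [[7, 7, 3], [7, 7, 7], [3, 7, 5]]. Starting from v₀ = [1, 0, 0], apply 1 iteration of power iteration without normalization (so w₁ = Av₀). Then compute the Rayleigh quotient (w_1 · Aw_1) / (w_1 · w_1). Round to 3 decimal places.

17.168

w1 = Av₀ = (7·1 + 7·0 + 3·0; 7·1 + 7·0 + 7·0; 3·1 + 7·0 + 5·0) = (7, 7, 3)
Aw1 = (107, 119, 85)
w1·Aw1 = 7·107 + 7·119 + 3·85 = 1837; w1·w1 = 7·7 + 7·7 + 3·3 = 107
λ ≈ 1837/107 = 17.168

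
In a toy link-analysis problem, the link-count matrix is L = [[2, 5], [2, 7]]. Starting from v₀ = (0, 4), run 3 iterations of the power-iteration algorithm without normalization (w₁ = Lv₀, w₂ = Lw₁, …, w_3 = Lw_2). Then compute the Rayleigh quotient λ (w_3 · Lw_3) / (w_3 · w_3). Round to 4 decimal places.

8.5314

w1 = Lv₀ = (2·0 + 5·4; 2·0 + 7·4) = (20, 28)
w2 = Lw1 = (2·20 + 5·28; 2·20 + 7·28) = (180, 236)
w3 = Lw2 = (1540, 2012)
Lw3 = (13140, 17164)
w3·Lw3 = 1540·13140 + 2012·17164 = 54769568; w3·w3 = 1540·1540 + 2012·2012 = 6419744
λ ≈ 54769568/6419744 = 8.5314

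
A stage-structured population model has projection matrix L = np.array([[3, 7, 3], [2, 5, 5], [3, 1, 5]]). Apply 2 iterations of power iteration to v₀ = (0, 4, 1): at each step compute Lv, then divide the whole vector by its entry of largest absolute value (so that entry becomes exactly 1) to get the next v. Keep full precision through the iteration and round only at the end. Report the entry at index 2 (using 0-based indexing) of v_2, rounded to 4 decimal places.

Lv0 = (31.00000, 25.00000, 9.00000); divide by 31.00000 → v1 = (1.00000, 0.80645, 0.29032)
Lv1 = (9.51613, 7.48387, 5.25806); divide by 9.51613 → v2 = (1.00000, 0.78644, 0.55254)
Requested entry of v2: 163/295 = 0.5525

0.5525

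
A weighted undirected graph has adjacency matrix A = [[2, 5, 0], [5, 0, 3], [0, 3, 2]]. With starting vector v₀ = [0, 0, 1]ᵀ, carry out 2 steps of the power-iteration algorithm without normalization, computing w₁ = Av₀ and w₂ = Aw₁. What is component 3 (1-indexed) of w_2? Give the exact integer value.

13

w1 = Av₀ = (2·0 + 5·0 + 0·1; 5·0 + 0·0 + 3·1; 0·0 + 3·0 + 2·1) = (0, 3, 2)
w2 = Aw1 = (2·0 + 5·3 + 0·2; 5·0 + 0·3 + 3·2; 0·0 + 3·3 + 2·2) = (15, 6, 13)
The requested component of w2 is 13.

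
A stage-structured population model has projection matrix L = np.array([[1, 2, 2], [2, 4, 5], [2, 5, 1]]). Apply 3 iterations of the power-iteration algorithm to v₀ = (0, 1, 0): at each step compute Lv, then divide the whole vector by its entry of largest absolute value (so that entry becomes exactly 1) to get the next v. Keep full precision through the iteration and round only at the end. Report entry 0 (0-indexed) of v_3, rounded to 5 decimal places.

Lv0 = (2.000000, 4.000000, 5.000000); divide by 5.000000 → v1 = (0.400000, 0.800000, 1.000000)
Lv1 = (4.000000, 9.000000, 5.800000); divide by 9.000000 → v2 = (0.444444, 1.000000, 0.644444)
Lv2 = (3.733333, 8.111111, 6.533333); divide by 8.111111 → v3 = (0.460274, 1.000000, 0.805479)
Requested entry of v3: 168/365 = 0.46027

0.46027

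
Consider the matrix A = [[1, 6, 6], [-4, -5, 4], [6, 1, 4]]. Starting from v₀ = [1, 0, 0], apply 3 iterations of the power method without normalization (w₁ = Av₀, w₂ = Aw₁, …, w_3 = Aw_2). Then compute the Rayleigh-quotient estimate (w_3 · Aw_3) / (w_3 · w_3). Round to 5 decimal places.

w1 = Av₀ = (1·1 + 6·0 + 6·0; (-4)·1 + (-5)·0 + 4·0; 6·1 + 1·0 + 4·0) = (1, -4, 6)
w2 = Aw1 = (1·1 + 6·(-4) + 6·6; (-4)·1 + (-5)·(-4) + 4·6; 6·1 + 1·(-4) + 4·6) = (13, 40, 26)
w3 = Aw2 = (409, -148, 222)
Aw3 = (853, -8, 3194)
w3·Aw3 = 409·853 + (-148)·(-8) + 222·3194 = 1059129; w3·w3 = 409·409 + (-148)·(-148) + 222·222 = 238469
λ ≈ 1059129/238469 = 4.44137

λ ≈ 4.44137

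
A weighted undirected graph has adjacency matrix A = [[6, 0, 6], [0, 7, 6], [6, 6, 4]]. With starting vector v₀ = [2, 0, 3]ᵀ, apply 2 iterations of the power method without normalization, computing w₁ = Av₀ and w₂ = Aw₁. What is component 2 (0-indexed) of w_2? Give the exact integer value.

384

w1 = Av₀ = (30, 18, 24)
w2 = Aw1 = (324, 270, 384)
The requested component of w2 is 384.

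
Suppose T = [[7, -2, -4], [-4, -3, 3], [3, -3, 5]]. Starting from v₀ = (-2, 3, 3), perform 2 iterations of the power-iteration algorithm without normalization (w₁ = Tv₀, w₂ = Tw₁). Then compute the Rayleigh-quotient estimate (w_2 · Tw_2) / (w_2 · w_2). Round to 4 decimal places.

λ ≈ 6.8068

w1 = Tv₀ = (-32, 8, 0)
w2 = Tw1 = (-240, 104, -120)
Tw2 = (-1408, 288, -1632)
w2·Tw2 = (-240)·(-1408) + 104·288 + (-120)·(-1632) = 563712; w2·w2 = (-240)·(-240) + 104·104 + (-120)·(-120) = 82816
λ ≈ 563712/82816 = 6.8068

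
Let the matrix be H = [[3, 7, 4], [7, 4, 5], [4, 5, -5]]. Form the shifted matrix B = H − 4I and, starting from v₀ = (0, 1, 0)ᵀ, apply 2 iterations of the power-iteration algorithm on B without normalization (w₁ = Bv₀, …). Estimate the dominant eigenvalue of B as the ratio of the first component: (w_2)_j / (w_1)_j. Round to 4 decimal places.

μ ≈ 1.8571

B = H − 4I has rows (-1, 7, 4); (7, 0, 5); (4, 5, -9)
w1 = Bv₀ = ((-1)·0 + 7·1 + 4·0; 7·0 + 0·1 + 5·0; 4·0 + 5·1 + (-9)·0) = (7, 0, 5)
w2 = Bw1 = ((-1)·7 + 7·0 + 4·5; 7·7 + 0·0 + 5·5; 4·7 + 5·0 + (-9)·5) = (13, 74, -17)
Ratio: 13/7 = 1.8571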